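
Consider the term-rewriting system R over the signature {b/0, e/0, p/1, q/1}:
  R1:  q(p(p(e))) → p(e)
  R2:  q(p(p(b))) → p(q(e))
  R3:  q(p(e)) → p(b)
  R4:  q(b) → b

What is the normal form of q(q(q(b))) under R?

b

1. q(q(q(b)))  →  q(q(b))   [R4 at 1.1]
2. q(q(b))  →  q(b)   [R4 at 1]
3. q(b)  →  b   [R4 at ε]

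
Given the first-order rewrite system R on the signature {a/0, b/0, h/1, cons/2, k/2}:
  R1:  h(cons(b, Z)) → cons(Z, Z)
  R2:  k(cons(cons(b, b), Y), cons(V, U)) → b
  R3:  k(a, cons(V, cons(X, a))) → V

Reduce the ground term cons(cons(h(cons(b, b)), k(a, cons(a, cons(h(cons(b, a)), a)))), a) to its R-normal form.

cons(cons(cons(b, b), a), a)

1. cons(cons(h(cons(b, b)), k(a, cons(a, cons(h(cons(b, a)), a)))), a)  →  cons(cons(cons(b, b), k(a, cons(a, cons(h(cons(b, a)), a)))), a)   [R1 at 1.1]
2. cons(cons(cons(b, b), k(a, cons(a, cons(h(cons(b, a)), a)))), a)  →  cons(cons(cons(b, b), a), a)   [R3 at 1.2]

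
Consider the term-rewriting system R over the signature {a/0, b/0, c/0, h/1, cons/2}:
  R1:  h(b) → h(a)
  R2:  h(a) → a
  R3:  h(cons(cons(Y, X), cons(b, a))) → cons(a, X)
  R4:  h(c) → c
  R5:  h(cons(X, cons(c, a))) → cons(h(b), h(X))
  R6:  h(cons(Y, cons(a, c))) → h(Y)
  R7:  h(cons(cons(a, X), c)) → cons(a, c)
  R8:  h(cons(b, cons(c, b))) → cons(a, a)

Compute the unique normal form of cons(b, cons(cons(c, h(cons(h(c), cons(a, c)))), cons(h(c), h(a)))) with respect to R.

1. cons(b, cons(cons(c, h(cons(h(c), cons(a, c)))), cons(h(c), h(a))))  →  cons(b, cons(cons(c, h(h(c))), cons(h(c), h(a))))   [R6 at 2.1.2]
2. cons(b, cons(cons(c, h(h(c))), cons(h(c), h(a))))  →  cons(b, cons(cons(c, h(c)), cons(h(c), h(a))))   [R4 at 2.1.2.1]
3. cons(b, cons(cons(c, h(c)), cons(h(c), h(a))))  →  cons(b, cons(cons(c, c), cons(h(c), h(a))))   [R4 at 2.1.2]
4. cons(b, cons(cons(c, c), cons(h(c), h(a))))  →  cons(b, cons(cons(c, c), cons(c, h(a))))   [R4 at 2.2.1]
5. cons(b, cons(cons(c, c), cons(c, h(a))))  →  cons(b, cons(cons(c, c), cons(c, a)))   [R2 at 2.2.2]

cons(b, cons(cons(c, c), cons(c, a)))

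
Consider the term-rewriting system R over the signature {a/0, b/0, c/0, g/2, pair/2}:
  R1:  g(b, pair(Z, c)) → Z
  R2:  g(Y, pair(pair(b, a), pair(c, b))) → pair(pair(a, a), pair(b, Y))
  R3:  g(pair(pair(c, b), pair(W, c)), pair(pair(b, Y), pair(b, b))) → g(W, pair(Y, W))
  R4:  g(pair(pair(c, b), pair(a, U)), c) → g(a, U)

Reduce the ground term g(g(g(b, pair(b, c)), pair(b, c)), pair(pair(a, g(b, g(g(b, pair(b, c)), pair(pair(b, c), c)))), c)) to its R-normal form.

1. g(g(g(b, pair(b, c)), pair(b, c)), pair(pair(a, g(b, g(g(b, pair(b, c)), pair(pair(b, c), c)))), c))  →  g(g(b, pair(b, c)), pair(pair(a, g(b, g(g(b, pair(b, c)), pair(pair(b, c), c)))), c))   [R1 at 1.1]
2. g(g(b, pair(b, c)), pair(pair(a, g(b, g(g(b, pair(b, c)), pair(pair(b, c), c)))), c))  →  g(b, pair(pair(a, g(b, g(g(b, pair(b, c)), pair(pair(b, c), c)))), c))   [R1 at 1]
3. g(b, pair(pair(a, g(b, g(g(b, pair(b, c)), pair(pair(b, c), c)))), c))  →  pair(a, g(b, g(g(b, pair(b, c)), pair(pair(b, c), c))))   [R1 at ε]
4. pair(a, g(b, g(g(b, pair(b, c)), pair(pair(b, c), c))))  →  pair(a, g(b, g(b, pair(pair(b, c), c))))   [R1 at 2.2.1]
5. pair(a, g(b, g(b, pair(pair(b, c), c))))  →  pair(a, g(b, pair(b, c)))   [R1 at 2.2]
6. pair(a, g(b, pair(b, c)))  →  pair(a, b)   [R1 at 2]

pair(a, b)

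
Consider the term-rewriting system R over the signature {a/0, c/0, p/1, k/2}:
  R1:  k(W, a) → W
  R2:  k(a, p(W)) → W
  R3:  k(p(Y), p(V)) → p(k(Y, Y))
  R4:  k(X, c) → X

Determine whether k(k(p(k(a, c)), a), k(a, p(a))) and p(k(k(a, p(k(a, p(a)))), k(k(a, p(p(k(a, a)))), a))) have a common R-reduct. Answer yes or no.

yes — NF(t₁) = p(a), NF(t₂) = p(a)

Reduce t₁ = k(k(p(k(a, c)), a), k(a, p(a))):
1. k(k(p(k(a, c)), a), k(a, p(a)))  →  k(p(k(a, c)), k(a, p(a)))   [R1 at 1]
2. k(p(k(a, c)), k(a, p(a)))  →  k(p(a), k(a, p(a)))   [R4 at 1.1]
3. k(p(a), k(a, p(a)))  →  k(p(a), a)   [R2 at 2]
4. k(p(a), a)  →  p(a)   [R1 at ε]

Reduce t₂ = p(k(k(a, p(k(a, p(a)))), k(k(a, p(p(k(a, a)))), a))):
1. p(k(k(a, p(k(a, p(a)))), k(k(a, p(p(k(a, a)))), a)))  →  p(k(k(a, p(a)), k(k(a, p(p(k(a, a)))), a)))   [R2 at 1.1]
2. p(k(k(a, p(a)), k(k(a, p(p(k(a, a)))), a)))  →  p(k(a, k(k(a, p(p(k(a, a)))), a)))   [R2 at 1.1]
3. p(k(a, k(k(a, p(p(k(a, a)))), a)))  →  p(k(a, k(a, p(p(k(a, a))))))   [R1 at 1.2]
4. p(k(a, k(a, p(p(k(a, a))))))  →  p(k(a, p(k(a, a))))   [R2 at 1.2]
5. p(k(a, p(k(a, a))))  →  p(k(a, a))   [R2 at 1]
6. p(k(a, a))  →  p(a)   [R1 at 1]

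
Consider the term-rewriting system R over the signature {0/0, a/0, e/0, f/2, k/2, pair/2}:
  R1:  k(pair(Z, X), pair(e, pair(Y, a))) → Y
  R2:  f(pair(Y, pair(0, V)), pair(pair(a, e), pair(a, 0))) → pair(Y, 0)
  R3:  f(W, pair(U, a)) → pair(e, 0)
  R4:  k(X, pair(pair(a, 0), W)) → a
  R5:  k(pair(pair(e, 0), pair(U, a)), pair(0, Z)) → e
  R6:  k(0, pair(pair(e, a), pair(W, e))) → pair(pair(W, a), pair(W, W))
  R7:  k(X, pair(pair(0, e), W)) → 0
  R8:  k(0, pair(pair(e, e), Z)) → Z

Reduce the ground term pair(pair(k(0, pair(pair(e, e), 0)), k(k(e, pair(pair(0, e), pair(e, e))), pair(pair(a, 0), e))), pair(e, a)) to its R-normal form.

1. pair(pair(k(0, pair(pair(e, e), 0)), k(k(e, pair(pair(0, e), pair(e, e))), pair(pair(a, 0), e))), pair(e, a))  →  pair(pair(0, k(k(e, pair(pair(0, e), pair(e, e))), pair(pair(a, 0), e))), pair(e, a))   [R8 at 1.1]
2. pair(pair(0, k(k(e, pair(pair(0, e), pair(e, e))), pair(pair(a, 0), e))), pair(e, a))  →  pair(pair(0, a), pair(e, a))   [R4 at 1.2]

pair(pair(0, a), pair(e, a))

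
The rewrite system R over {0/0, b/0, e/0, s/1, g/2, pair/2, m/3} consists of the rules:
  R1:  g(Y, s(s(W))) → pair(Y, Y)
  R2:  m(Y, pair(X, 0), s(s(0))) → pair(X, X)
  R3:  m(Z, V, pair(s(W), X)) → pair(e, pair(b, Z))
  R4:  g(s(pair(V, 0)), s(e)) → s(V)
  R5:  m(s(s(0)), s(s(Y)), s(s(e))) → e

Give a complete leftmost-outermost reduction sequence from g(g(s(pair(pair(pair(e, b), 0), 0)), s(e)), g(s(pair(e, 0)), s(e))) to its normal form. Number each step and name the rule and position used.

s(pair(e, b))

1. g(g(s(pair(pair(pair(e, b), 0), 0)), s(e)), g(s(pair(e, 0)), s(e)))  →  g(s(pair(pair(e, b), 0)), g(s(pair(e, 0)), s(e)))   [R4 at 1]
2. g(s(pair(pair(e, b), 0)), g(s(pair(e, 0)), s(e)))  →  g(s(pair(pair(e, b), 0)), s(e))   [R4 at 2]
3. g(s(pair(pair(e, b), 0)), s(e))  →  s(pair(e, b))   [R4 at ε]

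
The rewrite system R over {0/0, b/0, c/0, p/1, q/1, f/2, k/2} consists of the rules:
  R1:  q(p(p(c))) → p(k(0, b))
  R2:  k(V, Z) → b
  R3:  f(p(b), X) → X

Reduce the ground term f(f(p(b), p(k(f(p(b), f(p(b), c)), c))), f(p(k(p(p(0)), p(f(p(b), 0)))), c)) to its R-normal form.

c

1. f(f(p(b), p(k(f(p(b), f(p(b), c)), c))), f(p(k(p(p(0)), p(f(p(b), 0)))), c))  →  f(p(k(f(p(b), f(p(b), c)), c)), f(p(k(p(p(0)), p(f(p(b), 0)))), c))   [R3 at 1]
2. f(p(k(f(p(b), f(p(b), c)), c)), f(p(k(p(p(0)), p(f(p(b), 0)))), c))  →  f(p(b), f(p(k(p(p(0)), p(f(p(b), 0)))), c))   [R2 at 1.1]
3. f(p(b), f(p(k(p(p(0)), p(f(p(b), 0)))), c))  →  f(p(k(p(p(0)), p(f(p(b), 0)))), c)   [R3 at ε]
4. f(p(k(p(p(0)), p(f(p(b), 0)))), c)  →  f(p(b), c)   [R2 at 1.1]
5. f(p(b), c)  →  c   [R3 at ε]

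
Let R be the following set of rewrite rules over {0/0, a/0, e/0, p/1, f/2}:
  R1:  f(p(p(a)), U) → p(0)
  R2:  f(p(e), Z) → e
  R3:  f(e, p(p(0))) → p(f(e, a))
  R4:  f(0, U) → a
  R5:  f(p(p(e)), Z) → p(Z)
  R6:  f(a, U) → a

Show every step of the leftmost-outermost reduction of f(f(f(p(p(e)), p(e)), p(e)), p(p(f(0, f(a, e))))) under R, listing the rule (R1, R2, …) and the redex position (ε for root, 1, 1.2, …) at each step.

1. f(f(f(p(p(e)), p(e)), p(e)), p(p(f(0, f(a, e)))))  →  f(f(p(p(e)), p(e)), p(p(f(0, f(a, e)))))   [R5 at 1.1]
2. f(f(p(p(e)), p(e)), p(p(f(0, f(a, e)))))  →  f(p(p(e)), p(p(f(0, f(a, e)))))   [R5 at 1]
3. f(p(p(e)), p(p(f(0, f(a, e)))))  →  p(p(p(f(0, f(a, e)))))   [R5 at ε]
4. p(p(p(f(0, f(a, e)))))  →  p(p(p(a)))   [R4 at 1.1.1]

p(p(p(a)))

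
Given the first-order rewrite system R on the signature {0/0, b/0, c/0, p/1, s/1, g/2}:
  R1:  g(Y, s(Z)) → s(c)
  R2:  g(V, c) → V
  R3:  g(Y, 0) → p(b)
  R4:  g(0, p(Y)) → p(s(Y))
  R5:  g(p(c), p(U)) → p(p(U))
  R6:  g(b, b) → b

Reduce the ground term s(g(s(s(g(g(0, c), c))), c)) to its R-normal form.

1. s(g(s(s(g(g(0, c), c))), c))  →  s(s(s(g(g(0, c), c))))   [R2 at 1]
2. s(s(s(g(g(0, c), c))))  →  s(s(s(g(0, c))))   [R2 at 1.1.1]
3. s(s(s(g(0, c))))  →  s(s(s(0)))   [R2 at 1.1.1]

s(s(s(0)))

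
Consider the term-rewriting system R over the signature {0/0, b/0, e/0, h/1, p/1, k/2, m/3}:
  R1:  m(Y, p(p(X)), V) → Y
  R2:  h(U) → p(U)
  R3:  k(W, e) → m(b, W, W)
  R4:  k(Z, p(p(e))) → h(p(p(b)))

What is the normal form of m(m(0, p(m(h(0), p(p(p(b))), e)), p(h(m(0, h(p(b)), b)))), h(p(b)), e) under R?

1. m(m(0, p(m(h(0), p(p(p(b))), e)), p(h(m(0, h(p(b)), b)))), h(p(b)), e)  →  m(m(0, p(h(0)), p(h(m(0, h(p(b)), b)))), h(p(b)), e)   [R1 at 1.2.1]
2. m(m(0, p(h(0)), p(h(m(0, h(p(b)), b)))), h(p(b)), e)  →  m(m(0, p(p(0)), p(h(m(0, h(p(b)), b)))), h(p(b)), e)   [R2 at 1.2.1]
3. m(m(0, p(p(0)), p(h(m(0, h(p(b)), b)))), h(p(b)), e)  →  m(0, h(p(b)), e)   [R1 at 1]
4. m(0, h(p(b)), e)  →  m(0, p(p(b)), e)   [R2 at 2]
5. m(0, p(p(b)), e)  →  0   [R1 at ε]

0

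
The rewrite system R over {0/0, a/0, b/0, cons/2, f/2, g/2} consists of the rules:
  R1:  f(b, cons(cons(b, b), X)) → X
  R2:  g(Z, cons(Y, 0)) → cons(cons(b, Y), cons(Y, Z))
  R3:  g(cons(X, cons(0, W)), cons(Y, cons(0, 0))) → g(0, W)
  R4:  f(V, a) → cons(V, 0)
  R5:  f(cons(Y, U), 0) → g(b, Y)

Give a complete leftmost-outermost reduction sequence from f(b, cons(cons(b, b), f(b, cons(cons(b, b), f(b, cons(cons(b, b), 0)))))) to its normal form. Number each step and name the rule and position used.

1. f(b, cons(cons(b, b), f(b, cons(cons(b, b), f(b, cons(cons(b, b), 0))))))  →  f(b, cons(cons(b, b), f(b, cons(cons(b, b), 0))))   [R1 at ε]
2. f(b, cons(cons(b, b), f(b, cons(cons(b, b), 0))))  →  f(b, cons(cons(b, b), 0))   [R1 at ε]
3. f(b, cons(cons(b, b), 0))  →  0   [R1 at ε]

0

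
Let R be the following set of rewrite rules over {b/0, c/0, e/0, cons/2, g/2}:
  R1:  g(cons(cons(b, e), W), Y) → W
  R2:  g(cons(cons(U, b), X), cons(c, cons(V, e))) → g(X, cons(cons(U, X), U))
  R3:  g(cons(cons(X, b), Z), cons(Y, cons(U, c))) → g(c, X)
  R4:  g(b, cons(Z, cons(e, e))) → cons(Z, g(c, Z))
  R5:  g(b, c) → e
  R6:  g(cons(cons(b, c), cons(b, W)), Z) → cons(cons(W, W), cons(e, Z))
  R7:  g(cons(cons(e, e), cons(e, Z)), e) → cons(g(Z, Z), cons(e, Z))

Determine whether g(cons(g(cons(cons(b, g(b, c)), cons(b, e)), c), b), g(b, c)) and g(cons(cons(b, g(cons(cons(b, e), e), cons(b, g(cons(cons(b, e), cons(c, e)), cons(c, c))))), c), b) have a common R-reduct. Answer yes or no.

Reduce t₁ = g(cons(g(cons(cons(b, g(b, c)), cons(b, e)), c), b), g(b, c)):
1. g(cons(g(cons(cons(b, g(b, c)), cons(b, e)), c), b), g(b, c))  →  g(cons(g(cons(cons(b, e), cons(b, e)), c), b), g(b, c))   [R5 at 1.1.1.1.2]
2. g(cons(g(cons(cons(b, e), cons(b, e)), c), b), g(b, c))  →  g(cons(cons(b, e), b), g(b, c))   [R1 at 1.1]
3. g(cons(cons(b, e), b), g(b, c))  →  b   [R1 at ε]

Reduce t₂ = g(cons(cons(b, g(cons(cons(b, e), e), cons(b, g(cons(cons(b, e), cons(c, e)), cons(c, c))))), c), b):
1. g(cons(cons(b, g(cons(cons(b, e), e), cons(b, g(cons(cons(b, e), cons(c, e)), cons(c, c))))), c), b)  →  g(cons(cons(b, e), c), b)   [R1 at 1.1.2]
2. g(cons(cons(b, e), c), b)  →  c   [R1 at ε]

no — NF(t₁) = b, NF(t₂) = c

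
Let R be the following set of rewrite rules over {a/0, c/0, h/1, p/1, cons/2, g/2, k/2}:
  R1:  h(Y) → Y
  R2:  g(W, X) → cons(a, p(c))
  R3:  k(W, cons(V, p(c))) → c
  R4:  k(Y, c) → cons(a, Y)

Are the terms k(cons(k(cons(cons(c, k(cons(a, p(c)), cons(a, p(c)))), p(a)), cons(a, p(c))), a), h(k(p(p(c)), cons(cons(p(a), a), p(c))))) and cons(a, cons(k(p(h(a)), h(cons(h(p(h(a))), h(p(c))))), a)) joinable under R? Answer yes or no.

Reduce t₁ = k(cons(k(cons(cons(c, k(cons(a, p(c)), cons(a, p(c)))), p(a)), cons(a, p(c))), a), h(k(p(p(c)), cons(cons(p(a), a), p(c))))):
1. k(cons(k(cons(cons(c, k(cons(a, p(c)), cons(a, p(c)))), p(a)), cons(a, p(c))), a), h(k(p(p(c)), cons(cons(p(a), a), p(c)))))  →  k(cons(c, a), h(k(p(p(c)), cons(cons(p(a), a), p(c)))))   [R3 at 1.1]
2. k(cons(c, a), h(k(p(p(c)), cons(cons(p(a), a), p(c)))))  →  k(cons(c, a), k(p(p(c)), cons(cons(p(a), a), p(c))))   [R1 at 2]
3. k(cons(c, a), k(p(p(c)), cons(cons(p(a), a), p(c))))  →  k(cons(c, a), c)   [R3 at 2]
4. k(cons(c, a), c)  →  cons(a, cons(c, a))   [R4 at ε]

Reduce t₂ = cons(a, cons(k(p(h(a)), h(cons(h(p(h(a))), h(p(c))))), a)):
1. cons(a, cons(k(p(h(a)), h(cons(h(p(h(a))), h(p(c))))), a))  →  cons(a, cons(k(p(a), h(cons(h(p(h(a))), h(p(c))))), a))   [R1 at 2.1.1.1]
2. cons(a, cons(k(p(a), h(cons(h(p(h(a))), h(p(c))))), a))  →  cons(a, cons(k(p(a), cons(h(p(h(a))), h(p(c)))), a))   [R1 at 2.1.2]
3. cons(a, cons(k(p(a), cons(h(p(h(a))), h(p(c)))), a))  →  cons(a, cons(k(p(a), cons(p(h(a)), h(p(c)))), a))   [R1 at 2.1.2.1]
4. cons(a, cons(k(p(a), cons(p(h(a)), h(p(c)))), a))  →  cons(a, cons(k(p(a), cons(p(a), h(p(c)))), a))   [R1 at 2.1.2.1.1]
5. cons(a, cons(k(p(a), cons(p(a), h(p(c)))), a))  →  cons(a, cons(k(p(a), cons(p(a), p(c))), a))   [R1 at 2.1.2.2]
6. cons(a, cons(k(p(a), cons(p(a), p(c))), a))  →  cons(a, cons(c, a))   [R3 at 2.1]

yes — NF(t₁) = cons(a, cons(c, a)), NF(t₂) = cons(a, cons(c, a))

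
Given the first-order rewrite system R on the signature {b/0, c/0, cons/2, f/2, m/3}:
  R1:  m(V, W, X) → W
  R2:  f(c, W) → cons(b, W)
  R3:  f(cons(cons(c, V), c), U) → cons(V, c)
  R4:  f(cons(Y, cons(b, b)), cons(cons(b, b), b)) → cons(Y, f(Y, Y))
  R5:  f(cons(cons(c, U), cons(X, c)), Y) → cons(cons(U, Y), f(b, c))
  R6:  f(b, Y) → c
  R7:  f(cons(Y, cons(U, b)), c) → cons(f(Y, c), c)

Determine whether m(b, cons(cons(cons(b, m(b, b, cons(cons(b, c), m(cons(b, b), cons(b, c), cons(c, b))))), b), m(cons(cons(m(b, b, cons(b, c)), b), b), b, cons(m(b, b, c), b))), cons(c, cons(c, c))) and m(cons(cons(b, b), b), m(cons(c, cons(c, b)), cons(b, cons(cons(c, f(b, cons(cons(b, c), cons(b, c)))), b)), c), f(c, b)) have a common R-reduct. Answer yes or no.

Reduce t₁ = m(b, cons(cons(cons(b, m(b, b, cons(cons(b, c), m(cons(b, b), cons(b, c), cons(c, b))))), b), m(cons(cons(m(b, b, cons(b, c)), b), b), b, cons(m(b, b, c), b))), cons(c, cons(c, c))):
1. m(b, cons(cons(cons(b, m(b, b, cons(cons(b, c), m(cons(b, b), cons(b, c), cons(c, b))))), b), m(cons(cons(m(b, b, cons(b, c)), b), b), b, cons(m(b, b, c), b))), cons(c, cons(c, c)))  →  cons(cons(cons(b, m(b, b, cons(cons(b, c), m(cons(b, b), cons(b, c), cons(c, b))))), b), m(cons(cons(m(b, b, cons(b, c)), b), b), b, cons(m(b, b, c), b)))   [R1 at ε]
2. cons(cons(cons(b, m(b, b, cons(cons(b, c), m(cons(b, b), cons(b, c), cons(c, b))))), b), m(cons(cons(m(b, b, cons(b, c)), b), b), b, cons(m(b, b, c), b)))  →  cons(cons(cons(b, b), b), m(cons(cons(m(b, b, cons(b, c)), b), b), b, cons(m(b, b, c), b)))   [R1 at 1.1.2]
3. cons(cons(cons(b, b), b), m(cons(cons(m(b, b, cons(b, c)), b), b), b, cons(m(b, b, c), b)))  →  cons(cons(cons(b, b), b), b)   [R1 at 2]

Reduce t₂ = m(cons(cons(b, b), b), m(cons(c, cons(c, b)), cons(b, cons(cons(c, f(b, cons(cons(b, c), cons(b, c)))), b)), c), f(c, b)):
1. m(cons(cons(b, b), b), m(cons(c, cons(c, b)), cons(b, cons(cons(c, f(b, cons(cons(b, c), cons(b, c)))), b)), c), f(c, b))  →  m(cons(c, cons(c, b)), cons(b, cons(cons(c, f(b, cons(cons(b, c), cons(b, c)))), b)), c)   [R1 at ε]
2. m(cons(c, cons(c, b)), cons(b, cons(cons(c, f(b, cons(cons(b, c), cons(b, c)))), b)), c)  →  cons(b, cons(cons(c, f(b, cons(cons(b, c), cons(b, c)))), b))   [R1 at ε]
3. cons(b, cons(cons(c, f(b, cons(cons(b, c), cons(b, c)))), b))  →  cons(b, cons(cons(c, c), b))   [R6 at 2.1.2]

no — NF(t₁) = cons(cons(cons(b, b), b), b), NF(t₂) = cons(b, cons(cons(c, c), b))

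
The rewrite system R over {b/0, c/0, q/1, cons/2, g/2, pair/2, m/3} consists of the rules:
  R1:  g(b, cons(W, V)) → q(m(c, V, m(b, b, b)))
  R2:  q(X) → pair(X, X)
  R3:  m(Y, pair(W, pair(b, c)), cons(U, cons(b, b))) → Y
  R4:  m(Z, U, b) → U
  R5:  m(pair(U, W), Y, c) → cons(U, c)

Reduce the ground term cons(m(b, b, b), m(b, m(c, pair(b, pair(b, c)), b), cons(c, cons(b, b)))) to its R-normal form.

cons(b, b)

1. cons(m(b, b, b), m(b, m(c, pair(b, pair(b, c)), b), cons(c, cons(b, b))))  →  cons(b, m(b, m(c, pair(b, pair(b, c)), b), cons(c, cons(b, b))))   [R4 at 1]
2. cons(b, m(b, m(c, pair(b, pair(b, c)), b), cons(c, cons(b, b))))  →  cons(b, m(b, pair(b, pair(b, c)), cons(c, cons(b, b))))   [R4 at 2.2]
3. cons(b, m(b, pair(b, pair(b, c)), cons(c, cons(b, b))))  →  cons(b, b)   [R3 at 2]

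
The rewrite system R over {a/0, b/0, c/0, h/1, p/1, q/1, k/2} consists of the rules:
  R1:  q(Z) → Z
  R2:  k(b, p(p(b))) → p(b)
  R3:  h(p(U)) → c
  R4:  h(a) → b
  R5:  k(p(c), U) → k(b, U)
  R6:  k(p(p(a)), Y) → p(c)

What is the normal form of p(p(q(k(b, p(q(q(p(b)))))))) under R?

1. p(p(q(k(b, p(q(q(p(b))))))))  →  p(p(k(b, p(q(q(p(b)))))))   [R1 at 1.1]
2. p(p(k(b, p(q(q(p(b)))))))  →  p(p(k(b, p(q(p(b))))))   [R1 at 1.1.2.1]
3. p(p(k(b, p(q(p(b))))))  →  p(p(k(b, p(p(b)))))   [R1 at 1.1.2.1]
4. p(p(k(b, p(p(b)))))  →  p(p(p(b)))   [R2 at 1.1]

p(p(p(b)))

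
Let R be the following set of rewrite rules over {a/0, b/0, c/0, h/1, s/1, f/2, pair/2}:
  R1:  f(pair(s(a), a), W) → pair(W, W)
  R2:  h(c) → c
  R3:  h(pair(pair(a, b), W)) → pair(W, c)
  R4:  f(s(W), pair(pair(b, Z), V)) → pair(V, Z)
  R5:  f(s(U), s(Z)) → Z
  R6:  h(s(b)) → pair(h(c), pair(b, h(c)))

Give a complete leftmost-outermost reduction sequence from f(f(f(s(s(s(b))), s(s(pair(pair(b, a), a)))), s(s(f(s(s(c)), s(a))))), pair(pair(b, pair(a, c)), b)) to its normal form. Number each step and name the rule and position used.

1. f(f(f(s(s(s(b))), s(s(pair(pair(b, a), a)))), s(s(f(s(s(c)), s(a))))), pair(pair(b, pair(a, c)), b))  →  f(f(s(pair(pair(b, a), a)), s(s(f(s(s(c)), s(a))))), pair(pair(b, pair(a, c)), b))   [R5 at 1.1]
2. f(f(s(pair(pair(b, a), a)), s(s(f(s(s(c)), s(a))))), pair(pair(b, pair(a, c)), b))  →  f(s(f(s(s(c)), s(a))), pair(pair(b, pair(a, c)), b))   [R5 at 1]
3. f(s(f(s(s(c)), s(a))), pair(pair(b, pair(a, c)), b))  →  pair(b, pair(a, c))   [R4 at ε]

pair(b, pair(a, c))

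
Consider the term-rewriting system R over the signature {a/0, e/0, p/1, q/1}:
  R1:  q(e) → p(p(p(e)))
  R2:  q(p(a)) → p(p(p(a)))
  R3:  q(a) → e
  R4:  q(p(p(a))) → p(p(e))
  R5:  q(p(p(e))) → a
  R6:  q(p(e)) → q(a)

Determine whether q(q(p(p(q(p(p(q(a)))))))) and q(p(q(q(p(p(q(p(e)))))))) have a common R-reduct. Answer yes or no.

no — NF(t₁) = a, NF(t₂) = e

Reduce t₁ = q(q(p(p(q(p(p(q(a)))))))):
1. q(q(p(p(q(p(p(q(a))))))))  →  q(q(p(p(q(p(p(e)))))))   [R3 at 1.1.1.1.1.1.1]
2. q(q(p(p(q(p(p(e)))))))  →  q(q(p(p(a))))   [R5 at 1.1.1.1]
3. q(q(p(p(a))))  →  q(p(p(e)))   [R4 at 1]
4. q(p(p(e)))  →  a   [R5 at ε]

Reduce t₂ = q(p(q(q(p(p(q(p(e)))))))):
1. q(p(q(q(p(p(q(p(e))))))))  →  q(p(q(q(p(p(q(a)))))))   [R6 at 1.1.1.1.1.1]
2. q(p(q(q(p(p(q(a)))))))  →  q(p(q(q(p(p(e))))))   [R3 at 1.1.1.1.1.1]
3. q(p(q(q(p(p(e))))))  →  q(p(q(a)))   [R5 at 1.1.1]
4. q(p(q(a)))  →  q(p(e))   [R3 at 1.1]
5. q(p(e))  →  q(a)   [R6 at ε]
6. q(a)  →  e   [R3 at ε]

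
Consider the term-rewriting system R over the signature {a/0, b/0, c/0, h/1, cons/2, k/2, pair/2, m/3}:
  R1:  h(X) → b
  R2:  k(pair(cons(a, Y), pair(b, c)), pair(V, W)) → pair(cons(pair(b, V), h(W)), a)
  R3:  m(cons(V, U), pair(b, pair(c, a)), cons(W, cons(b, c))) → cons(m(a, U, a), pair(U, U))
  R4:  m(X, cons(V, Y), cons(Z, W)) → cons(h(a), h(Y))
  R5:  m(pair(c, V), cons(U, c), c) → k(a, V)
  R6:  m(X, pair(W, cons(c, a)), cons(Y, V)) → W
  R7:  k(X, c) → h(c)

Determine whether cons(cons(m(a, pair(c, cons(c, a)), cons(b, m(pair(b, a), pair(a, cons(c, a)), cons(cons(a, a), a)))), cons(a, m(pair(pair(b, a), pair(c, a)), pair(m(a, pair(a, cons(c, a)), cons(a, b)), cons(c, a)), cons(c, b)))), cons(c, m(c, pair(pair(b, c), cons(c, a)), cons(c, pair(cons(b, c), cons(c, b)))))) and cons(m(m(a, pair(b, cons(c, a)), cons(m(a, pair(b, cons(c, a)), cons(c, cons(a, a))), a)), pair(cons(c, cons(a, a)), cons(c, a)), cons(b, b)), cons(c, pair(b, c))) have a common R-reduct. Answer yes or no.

Reduce t₁ = cons(cons(m(a, pair(c, cons(c, a)), cons(b, m(pair(b, a), pair(a, cons(c, a)), cons(cons(a, a), a)))), cons(a, m(pair(pair(b, a), pair(c, a)), pair(m(a, pair(a, cons(c, a)), cons(a, b)), cons(c, a)), cons(c, b)))), cons(c, m(c, pair(pair(b, c), cons(c, a)), cons(c, pair(cons(b, c), cons(c, b)))))):
1. cons(cons(m(a, pair(c, cons(c, a)), cons(b, m(pair(b, a), pair(a, cons(c, a)), cons(cons(a, a), a)))), cons(a, m(pair(pair(b, a), pair(c, a)), pair(m(a, pair(a, cons(c, a)), cons(a, b)), cons(c, a)), cons(c, b)))), cons(c, m(c, pair(pair(b, c), cons(c, a)), cons(c, pair(cons(b, c), cons(c, b))))))  →  cons(cons(c, cons(a, m(pair(pair(b, a), pair(c, a)), pair(m(a, pair(a, cons(c, a)), cons(a, b)), cons(c, a)), cons(c, b)))), cons(c, m(c, pair(pair(b, c), cons(c, a)), cons(c, pair(cons(b, c), cons(c, b))))))   [R6 at 1.1]
2. cons(cons(c, cons(a, m(pair(pair(b, a), pair(c, a)), pair(m(a, pair(a, cons(c, a)), cons(a, b)), cons(c, a)), cons(c, b)))), cons(c, m(c, pair(pair(b, c), cons(c, a)), cons(c, pair(cons(b, c), cons(c, b))))))  →  cons(cons(c, cons(a, m(a, pair(a, cons(c, a)), cons(a, b)))), cons(c, m(c, pair(pair(b, c), cons(c, a)), cons(c, pair(cons(b, c), cons(c, b))))))   [R6 at 1.2.2]
3. cons(cons(c, cons(a, m(a, pair(a, cons(c, a)), cons(a, b)))), cons(c, m(c, pair(pair(b, c), cons(c, a)), cons(c, pair(cons(b, c), cons(c, b))))))  →  cons(cons(c, cons(a, a)), cons(c, m(c, pair(pair(b, c), cons(c, a)), cons(c, pair(cons(b, c), cons(c, b))))))   [R6 at 1.2.2]
4. cons(cons(c, cons(a, a)), cons(c, m(c, pair(pair(b, c), cons(c, a)), cons(c, pair(cons(b, c), cons(c, b))))))  →  cons(cons(c, cons(a, a)), cons(c, pair(b, c)))   [R6 at 2.2]

Reduce t₂ = cons(m(m(a, pair(b, cons(c, a)), cons(m(a, pair(b, cons(c, a)), cons(c, cons(a, a))), a)), pair(cons(c, cons(a, a)), cons(c, a)), cons(b, b)), cons(c, pair(b, c))):
1. cons(m(m(a, pair(b, cons(c, a)), cons(m(a, pair(b, cons(c, a)), cons(c, cons(a, a))), a)), pair(cons(c, cons(a, a)), cons(c, a)), cons(b, b)), cons(c, pair(b, c)))  →  cons(cons(c, cons(a, a)), cons(c, pair(b, c)))   [R6 at 1]

yes — NF(t₁) = cons(cons(c, cons(a, a)), cons(c, pair(b, c))), NF(t₂) = cons(cons(c, cons(a, a)), cons(c, pair(b, c)))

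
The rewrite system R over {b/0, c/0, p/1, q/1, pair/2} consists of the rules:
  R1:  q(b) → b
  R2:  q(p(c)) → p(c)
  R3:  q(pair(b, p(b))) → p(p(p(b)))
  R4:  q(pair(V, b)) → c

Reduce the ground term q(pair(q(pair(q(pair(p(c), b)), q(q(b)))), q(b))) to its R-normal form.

c

1. q(pair(q(pair(q(pair(p(c), b)), q(q(b)))), q(b)))  →  q(pair(q(pair(c, q(q(b)))), q(b)))   [R4 at 1.1.1.1]
2. q(pair(q(pair(c, q(q(b)))), q(b)))  →  q(pair(q(pair(c, q(b))), q(b)))   [R1 at 1.1.1.2.1]
3. q(pair(q(pair(c, q(b))), q(b)))  →  q(pair(q(pair(c, b)), q(b)))   [R1 at 1.1.1.2]
4. q(pair(q(pair(c, b)), q(b)))  →  q(pair(c, q(b)))   [R4 at 1.1]
5. q(pair(c, q(b)))  →  q(pair(c, b))   [R1 at 1.2]
6. q(pair(c, b))  →  c   [R4 at ε]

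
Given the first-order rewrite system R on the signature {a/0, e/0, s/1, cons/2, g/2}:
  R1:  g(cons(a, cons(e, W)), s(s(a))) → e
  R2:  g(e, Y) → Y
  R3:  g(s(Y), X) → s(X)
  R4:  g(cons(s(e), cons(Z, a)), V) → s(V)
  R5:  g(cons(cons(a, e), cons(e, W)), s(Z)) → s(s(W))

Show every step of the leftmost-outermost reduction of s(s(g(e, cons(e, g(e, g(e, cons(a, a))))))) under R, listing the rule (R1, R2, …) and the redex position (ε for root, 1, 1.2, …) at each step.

s(s(cons(e, cons(a, a))))

1. s(s(g(e, cons(e, g(e, g(e, cons(a, a)))))))  →  s(s(cons(e, g(e, g(e, cons(a, a))))))   [R2 at 1.1]
2. s(s(cons(e, g(e, g(e, cons(a, a))))))  →  s(s(cons(e, g(e, cons(a, a)))))   [R2 at 1.1.2]
3. s(s(cons(e, g(e, cons(a, a)))))  →  s(s(cons(e, cons(a, a))))   [R2 at 1.1.2]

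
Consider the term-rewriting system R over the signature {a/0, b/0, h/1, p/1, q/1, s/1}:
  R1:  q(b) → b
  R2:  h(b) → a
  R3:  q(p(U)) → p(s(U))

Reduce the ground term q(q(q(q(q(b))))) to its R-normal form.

1. q(q(q(q(q(b)))))  →  q(q(q(q(b))))   [R1 at 1.1.1.1]
2. q(q(q(q(b))))  →  q(q(q(b)))   [R1 at 1.1.1]
3. q(q(q(b)))  →  q(q(b))   [R1 at 1.1]
4. q(q(b))  →  q(b)   [R1 at 1]
5. q(b)  →  b   [R1 at ε]

b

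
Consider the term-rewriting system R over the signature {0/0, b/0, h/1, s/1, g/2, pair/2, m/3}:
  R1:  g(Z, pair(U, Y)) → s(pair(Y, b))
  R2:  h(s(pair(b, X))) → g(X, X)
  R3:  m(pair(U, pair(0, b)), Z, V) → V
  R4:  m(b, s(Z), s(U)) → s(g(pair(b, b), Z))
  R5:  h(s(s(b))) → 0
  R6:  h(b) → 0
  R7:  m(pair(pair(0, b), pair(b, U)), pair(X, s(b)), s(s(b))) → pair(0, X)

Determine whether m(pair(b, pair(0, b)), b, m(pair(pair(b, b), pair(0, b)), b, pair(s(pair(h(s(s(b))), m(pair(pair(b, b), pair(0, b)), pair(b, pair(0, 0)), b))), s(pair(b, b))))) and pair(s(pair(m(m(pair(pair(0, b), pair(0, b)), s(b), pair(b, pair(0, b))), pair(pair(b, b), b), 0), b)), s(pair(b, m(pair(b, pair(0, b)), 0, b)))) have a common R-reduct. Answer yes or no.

Reduce t₁ = m(pair(b, pair(0, b)), b, m(pair(pair(b, b), pair(0, b)), b, pair(s(pair(h(s(s(b))), m(pair(pair(b, b), pair(0, b)), pair(b, pair(0, 0)), b))), s(pair(b, b))))):
1. m(pair(b, pair(0, b)), b, m(pair(pair(b, b), pair(0, b)), b, pair(s(pair(h(s(s(b))), m(pair(pair(b, b), pair(0, b)), pair(b, pair(0, 0)), b))), s(pair(b, b)))))  →  m(pair(pair(b, b), pair(0, b)), b, pair(s(pair(h(s(s(b))), m(pair(pair(b, b), pair(0, b)), pair(b, pair(0, 0)), b))), s(pair(b, b))))   [R3 at ε]
2. m(pair(pair(b, b), pair(0, b)), b, pair(s(pair(h(s(s(b))), m(pair(pair(b, b), pair(0, b)), pair(b, pair(0, 0)), b))), s(pair(b, b))))  →  pair(s(pair(h(s(s(b))), m(pair(pair(b, b), pair(0, b)), pair(b, pair(0, 0)), b))), s(pair(b, b)))   [R3 at ε]
3. pair(s(pair(h(s(s(b))), m(pair(pair(b, b), pair(0, b)), pair(b, pair(0, 0)), b))), s(pair(b, b)))  →  pair(s(pair(0, m(pair(pair(b, b), pair(0, b)), pair(b, pair(0, 0)), b))), s(pair(b, b)))   [R5 at 1.1.1]
4. pair(s(pair(0, m(pair(pair(b, b), pair(0, b)), pair(b, pair(0, 0)), b))), s(pair(b, b)))  →  pair(s(pair(0, b)), s(pair(b, b)))   [R3 at 1.1.2]

Reduce t₂ = pair(s(pair(m(m(pair(pair(0, b), pair(0, b)), s(b), pair(b, pair(0, b))), pair(pair(b, b), b), 0), b)), s(pair(b, m(pair(b, pair(0, b)), 0, b)))):
1. pair(s(pair(m(m(pair(pair(0, b), pair(0, b)), s(b), pair(b, pair(0, b))), pair(pair(b, b), b), 0), b)), s(pair(b, m(pair(b, pair(0, b)), 0, b))))  →  pair(s(pair(m(pair(b, pair(0, b)), pair(pair(b, b), b), 0), b)), s(pair(b, m(pair(b, pair(0, b)), 0, b))))   [R3 at 1.1.1.1]
2. pair(s(pair(m(pair(b, pair(0, b)), pair(pair(b, b), b), 0), b)), s(pair(b, m(pair(b, pair(0, b)), 0, b))))  →  pair(s(pair(0, b)), s(pair(b, m(pair(b, pair(0, b)), 0, b))))   [R3 at 1.1.1]
3. pair(s(pair(0, b)), s(pair(b, m(pair(b, pair(0, b)), 0, b))))  →  pair(s(pair(0, b)), s(pair(b, b)))   [R3 at 2.1.2]

yes — NF(t₁) = pair(s(pair(0, b)), s(pair(b, b))), NF(t₂) = pair(s(pair(0, b)), s(pair(b, b)))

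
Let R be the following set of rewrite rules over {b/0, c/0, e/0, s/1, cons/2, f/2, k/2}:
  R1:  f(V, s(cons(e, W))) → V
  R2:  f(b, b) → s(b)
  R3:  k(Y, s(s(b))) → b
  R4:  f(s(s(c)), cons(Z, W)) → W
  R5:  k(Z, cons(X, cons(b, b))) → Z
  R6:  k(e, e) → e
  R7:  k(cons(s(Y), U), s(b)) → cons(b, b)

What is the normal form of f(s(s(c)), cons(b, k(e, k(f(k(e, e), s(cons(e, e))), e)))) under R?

1. f(s(s(c)), cons(b, k(e, k(f(k(e, e), s(cons(e, e))), e))))  →  k(e, k(f(k(e, e), s(cons(e, e))), e))   [R4 at ε]
2. k(e, k(f(k(e, e), s(cons(e, e))), e))  →  k(e, k(k(e, e), e))   [R1 at 2.1]
3. k(e, k(k(e, e), e))  →  k(e, k(e, e))   [R6 at 2.1]
4. k(e, k(e, e))  →  k(e, e)   [R6 at 2]
5. k(e, e)  →  e   [R6 at ε]

e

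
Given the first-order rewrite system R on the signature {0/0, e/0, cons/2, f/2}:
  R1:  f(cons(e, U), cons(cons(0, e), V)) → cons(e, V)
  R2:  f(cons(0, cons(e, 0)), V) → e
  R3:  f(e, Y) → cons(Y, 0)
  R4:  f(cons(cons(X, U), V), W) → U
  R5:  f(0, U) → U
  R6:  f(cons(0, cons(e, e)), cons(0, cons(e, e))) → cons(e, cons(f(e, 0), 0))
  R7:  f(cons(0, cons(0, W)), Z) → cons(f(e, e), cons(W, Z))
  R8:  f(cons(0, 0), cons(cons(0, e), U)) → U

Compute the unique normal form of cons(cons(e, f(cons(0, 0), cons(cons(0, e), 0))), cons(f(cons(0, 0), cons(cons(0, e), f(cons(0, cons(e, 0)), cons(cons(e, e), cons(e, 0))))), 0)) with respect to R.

cons(cons(e, 0), cons(e, 0))

1. cons(cons(e, f(cons(0, 0), cons(cons(0, e), 0))), cons(f(cons(0, 0), cons(cons(0, e), f(cons(0, cons(e, 0)), cons(cons(e, e), cons(e, 0))))), 0))  →  cons(cons(e, 0), cons(f(cons(0, 0), cons(cons(0, e), f(cons(0, cons(e, 0)), cons(cons(e, e), cons(e, 0))))), 0))   [R8 at 1.2]
2. cons(cons(e, 0), cons(f(cons(0, 0), cons(cons(0, e), f(cons(0, cons(e, 0)), cons(cons(e, e), cons(e, 0))))), 0))  →  cons(cons(e, 0), cons(f(cons(0, cons(e, 0)), cons(cons(e, e), cons(e, 0))), 0))   [R8 at 2.1]
3. cons(cons(e, 0), cons(f(cons(0, cons(e, 0)), cons(cons(e, e), cons(e, 0))), 0))  →  cons(cons(e, 0), cons(e, 0))   [R2 at 2.1]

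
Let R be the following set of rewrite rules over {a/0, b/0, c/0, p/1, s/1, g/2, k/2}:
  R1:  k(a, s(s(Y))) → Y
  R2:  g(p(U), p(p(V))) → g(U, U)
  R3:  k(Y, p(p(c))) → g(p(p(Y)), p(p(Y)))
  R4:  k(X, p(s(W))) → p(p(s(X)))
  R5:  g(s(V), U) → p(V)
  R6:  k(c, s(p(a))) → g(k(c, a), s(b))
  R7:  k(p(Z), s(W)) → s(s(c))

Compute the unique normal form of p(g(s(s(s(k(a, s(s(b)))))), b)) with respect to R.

1. p(g(s(s(s(k(a, s(s(b)))))), b))  →  p(p(s(s(k(a, s(s(b)))))))   [R5 at 1]
2. p(p(s(s(k(a, s(s(b)))))))  →  p(p(s(s(b))))   [R1 at 1.1.1.1]

p(p(s(s(b))))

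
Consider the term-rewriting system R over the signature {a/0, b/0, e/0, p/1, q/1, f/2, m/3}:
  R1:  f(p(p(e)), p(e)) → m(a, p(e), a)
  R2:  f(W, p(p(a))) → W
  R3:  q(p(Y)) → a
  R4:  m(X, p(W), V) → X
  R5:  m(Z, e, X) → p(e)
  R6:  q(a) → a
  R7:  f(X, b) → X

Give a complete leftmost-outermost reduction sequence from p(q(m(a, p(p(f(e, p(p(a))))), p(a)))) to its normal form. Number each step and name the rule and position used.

p(a)

1. p(q(m(a, p(p(f(e, p(p(a))))), p(a))))  →  p(q(a))   [R4 at 1.1]
2. p(q(a))  →  p(a)   [R6 at 1]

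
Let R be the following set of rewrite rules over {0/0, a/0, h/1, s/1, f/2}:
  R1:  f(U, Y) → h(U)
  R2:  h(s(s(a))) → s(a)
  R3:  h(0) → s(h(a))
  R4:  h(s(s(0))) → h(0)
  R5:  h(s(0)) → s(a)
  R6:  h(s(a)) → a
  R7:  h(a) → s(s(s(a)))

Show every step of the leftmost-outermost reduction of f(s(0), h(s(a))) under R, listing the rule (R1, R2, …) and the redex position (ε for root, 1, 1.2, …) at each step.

1. f(s(0), h(s(a)))  →  h(s(0))   [R1 at ε]
2. h(s(0))  →  s(a)   [R5 at ε]

s(a)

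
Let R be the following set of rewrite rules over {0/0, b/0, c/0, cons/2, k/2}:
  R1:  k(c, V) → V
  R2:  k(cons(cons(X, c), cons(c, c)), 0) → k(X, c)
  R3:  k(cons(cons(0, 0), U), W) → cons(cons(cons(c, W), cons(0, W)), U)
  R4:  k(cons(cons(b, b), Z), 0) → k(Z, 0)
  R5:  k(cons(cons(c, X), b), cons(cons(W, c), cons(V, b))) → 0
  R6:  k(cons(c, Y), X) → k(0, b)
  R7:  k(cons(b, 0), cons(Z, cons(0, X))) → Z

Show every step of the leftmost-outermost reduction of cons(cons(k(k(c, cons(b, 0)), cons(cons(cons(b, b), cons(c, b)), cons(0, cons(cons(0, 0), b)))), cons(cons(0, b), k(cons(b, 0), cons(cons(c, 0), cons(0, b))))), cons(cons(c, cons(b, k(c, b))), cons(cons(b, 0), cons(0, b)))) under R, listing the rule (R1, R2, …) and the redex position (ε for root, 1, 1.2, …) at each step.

cons(cons(cons(cons(b, b), cons(c, b)), cons(cons(0, b), cons(c, 0))), cons(cons(c, cons(b, b)), cons(cons(b, 0), cons(0, b))))

1. cons(cons(k(k(c, cons(b, 0)), cons(cons(cons(b, b), cons(c, b)), cons(0, cons(cons(0, 0), b)))), cons(cons(0, b), k(cons(b, 0), cons(cons(c, 0), cons(0, b))))), cons(cons(c, cons(b, k(c, b))), cons(cons(b, 0), cons(0, b))))  →  cons(cons(k(cons(b, 0), cons(cons(cons(b, b), cons(c, b)), cons(0, cons(cons(0, 0), b)))), cons(cons(0, b), k(cons(b, 0), cons(cons(c, 0), cons(0, b))))), cons(cons(c, cons(b, k(c, b))), cons(cons(b, 0), cons(0, b))))   [R1 at 1.1.1]
2. cons(cons(k(cons(b, 0), cons(cons(cons(b, b), cons(c, b)), cons(0, cons(cons(0, 0), b)))), cons(cons(0, b), k(cons(b, 0), cons(cons(c, 0), cons(0, b))))), cons(cons(c, cons(b, k(c, b))), cons(cons(b, 0), cons(0, b))))  →  cons(cons(cons(cons(b, b), cons(c, b)), cons(cons(0, b), k(cons(b, 0), cons(cons(c, 0), cons(0, b))))), cons(cons(c, cons(b, k(c, b))), cons(cons(b, 0), cons(0, b))))   [R7 at 1.1]
3. cons(cons(cons(cons(b, b), cons(c, b)), cons(cons(0, b), k(cons(b, 0), cons(cons(c, 0), cons(0, b))))), cons(cons(c, cons(b, k(c, b))), cons(cons(b, 0), cons(0, b))))  →  cons(cons(cons(cons(b, b), cons(c, b)), cons(cons(0, b), cons(c, 0))), cons(cons(c, cons(b, k(c, b))), cons(cons(b, 0), cons(0, b))))   [R7 at 1.2.2]
4. cons(cons(cons(cons(b, b), cons(c, b)), cons(cons(0, b), cons(c, 0))), cons(cons(c, cons(b, k(c, b))), cons(cons(b, 0), cons(0, b))))  →  cons(cons(cons(cons(b, b), cons(c, b)), cons(cons(0, b), cons(c, 0))), cons(cons(c, cons(b, b)), cons(cons(b, 0), cons(0, b))))   [R1 at 2.1.2.2]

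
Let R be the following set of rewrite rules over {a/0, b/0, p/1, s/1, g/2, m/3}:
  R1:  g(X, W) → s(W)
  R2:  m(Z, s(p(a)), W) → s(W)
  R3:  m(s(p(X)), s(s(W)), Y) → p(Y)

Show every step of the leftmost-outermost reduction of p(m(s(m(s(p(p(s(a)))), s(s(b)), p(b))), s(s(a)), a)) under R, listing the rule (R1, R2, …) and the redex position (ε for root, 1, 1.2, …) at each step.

1. p(m(s(m(s(p(p(s(a)))), s(s(b)), p(b))), s(s(a)), a))  →  p(m(s(p(p(b))), s(s(a)), a))   [R3 at 1.1.1]
2. p(m(s(p(p(b))), s(s(a)), a))  →  p(p(a))   [R3 at 1]

p(p(a))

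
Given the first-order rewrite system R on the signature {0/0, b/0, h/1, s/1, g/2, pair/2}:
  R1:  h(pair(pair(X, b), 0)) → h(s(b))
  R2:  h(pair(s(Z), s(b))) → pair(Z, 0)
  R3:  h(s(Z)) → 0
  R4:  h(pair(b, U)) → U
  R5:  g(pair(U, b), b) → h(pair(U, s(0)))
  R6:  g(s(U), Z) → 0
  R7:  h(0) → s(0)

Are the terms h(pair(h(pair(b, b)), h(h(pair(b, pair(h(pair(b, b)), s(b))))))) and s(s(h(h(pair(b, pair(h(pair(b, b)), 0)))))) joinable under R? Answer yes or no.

no — NF(t₁) = s(b), NF(t₂) = s(s(0))

Reduce t₁ = h(pair(h(pair(b, b)), h(h(pair(b, pair(h(pair(b, b)), s(b))))))):
1. h(pair(h(pair(b, b)), h(h(pair(b, pair(h(pair(b, b)), s(b)))))))  →  h(pair(b, h(h(pair(b, pair(h(pair(b, b)), s(b)))))))   [R4 at 1.1]
2. h(pair(b, h(h(pair(b, pair(h(pair(b, b)), s(b)))))))  →  h(h(pair(b, pair(h(pair(b, b)), s(b)))))   [R4 at ε]
3. h(h(pair(b, pair(h(pair(b, b)), s(b)))))  →  h(pair(h(pair(b, b)), s(b)))   [R4 at 1]
4. h(pair(h(pair(b, b)), s(b)))  →  h(pair(b, s(b)))   [R4 at 1.1]
5. h(pair(b, s(b)))  →  s(b)   [R4 at ε]

Reduce t₂ = s(s(h(h(pair(b, pair(h(pair(b, b)), 0)))))):
1. s(s(h(h(pair(b, pair(h(pair(b, b)), 0))))))  →  s(s(h(pair(h(pair(b, b)), 0))))   [R4 at 1.1.1]
2. s(s(h(pair(h(pair(b, b)), 0))))  →  s(s(h(pair(b, 0))))   [R4 at 1.1.1.1]
3. s(s(h(pair(b, 0))))  →  s(s(0))   [R4 at 1.1]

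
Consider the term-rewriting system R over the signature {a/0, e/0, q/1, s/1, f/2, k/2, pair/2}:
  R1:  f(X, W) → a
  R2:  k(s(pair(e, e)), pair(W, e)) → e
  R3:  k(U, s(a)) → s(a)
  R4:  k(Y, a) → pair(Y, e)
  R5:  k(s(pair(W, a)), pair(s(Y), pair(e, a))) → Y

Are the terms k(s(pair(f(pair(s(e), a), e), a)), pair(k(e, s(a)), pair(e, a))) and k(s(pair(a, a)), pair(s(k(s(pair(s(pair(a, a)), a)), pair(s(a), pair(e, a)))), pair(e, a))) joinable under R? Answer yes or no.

yes — NF(t₁) = a, NF(t₂) = a

Reduce t₁ = k(s(pair(f(pair(s(e), a), e), a)), pair(k(e, s(a)), pair(e, a))):
1. k(s(pair(f(pair(s(e), a), e), a)), pair(k(e, s(a)), pair(e, a)))  →  k(s(pair(a, a)), pair(k(e, s(a)), pair(e, a)))   [R1 at 1.1.1]
2. k(s(pair(a, a)), pair(k(e, s(a)), pair(e, a)))  →  k(s(pair(a, a)), pair(s(a), pair(e, a)))   [R3 at 2.1]
3. k(s(pair(a, a)), pair(s(a), pair(e, a)))  →  a   [R5 at ε]

Reduce t₂ = k(s(pair(a, a)), pair(s(k(s(pair(s(pair(a, a)), a)), pair(s(a), pair(e, a)))), pair(e, a))):
1. k(s(pair(a, a)), pair(s(k(s(pair(s(pair(a, a)), a)), pair(s(a), pair(e, a)))), pair(e, a)))  →  k(s(pair(s(pair(a, a)), a)), pair(s(a), pair(e, a)))   [R5 at ε]
2. k(s(pair(s(pair(a, a)), a)), pair(s(a), pair(e, a)))  →  a   [R5 at ε]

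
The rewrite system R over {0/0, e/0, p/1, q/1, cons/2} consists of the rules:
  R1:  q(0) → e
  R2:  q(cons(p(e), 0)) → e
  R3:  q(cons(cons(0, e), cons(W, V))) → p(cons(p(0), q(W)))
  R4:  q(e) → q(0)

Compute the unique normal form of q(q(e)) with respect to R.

e

1. q(q(e))  →  q(q(0))   [R4 at 1]
2. q(q(0))  →  q(e)   [R1 at 1]
3. q(e)  →  q(0)   [R4 at ε]
4. q(0)  →  e   [R1 at ε]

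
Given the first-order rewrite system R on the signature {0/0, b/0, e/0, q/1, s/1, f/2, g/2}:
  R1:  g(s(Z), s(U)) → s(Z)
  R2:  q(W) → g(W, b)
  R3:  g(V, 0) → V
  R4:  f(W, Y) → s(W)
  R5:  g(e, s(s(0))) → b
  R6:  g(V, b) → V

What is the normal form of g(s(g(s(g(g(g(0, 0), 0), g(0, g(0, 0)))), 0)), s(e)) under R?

1. g(s(g(s(g(g(g(0, 0), 0), g(0, g(0, 0)))), 0)), s(e))  →  s(g(s(g(g(g(0, 0), 0), g(0, g(0, 0)))), 0))   [R1 at ε]
2. s(g(s(g(g(g(0, 0), 0), g(0, g(0, 0)))), 0))  →  s(s(g(g(g(0, 0), 0), g(0, g(0, 0)))))   [R3 at 1]
3. s(s(g(g(g(0, 0), 0), g(0, g(0, 0)))))  →  s(s(g(g(0, 0), g(0, g(0, 0)))))   [R3 at 1.1.1]
4. s(s(g(g(0, 0), g(0, g(0, 0)))))  →  s(s(g(0, g(0, g(0, 0)))))   [R3 at 1.1.1]
5. s(s(g(0, g(0, g(0, 0)))))  →  s(s(g(0, g(0, 0))))   [R3 at 1.1.2.2]
6. s(s(g(0, g(0, 0))))  →  s(s(g(0, 0)))   [R3 at 1.1.2]
7. s(s(g(0, 0)))  →  s(s(0))   [R3 at 1.1]

s(s(0))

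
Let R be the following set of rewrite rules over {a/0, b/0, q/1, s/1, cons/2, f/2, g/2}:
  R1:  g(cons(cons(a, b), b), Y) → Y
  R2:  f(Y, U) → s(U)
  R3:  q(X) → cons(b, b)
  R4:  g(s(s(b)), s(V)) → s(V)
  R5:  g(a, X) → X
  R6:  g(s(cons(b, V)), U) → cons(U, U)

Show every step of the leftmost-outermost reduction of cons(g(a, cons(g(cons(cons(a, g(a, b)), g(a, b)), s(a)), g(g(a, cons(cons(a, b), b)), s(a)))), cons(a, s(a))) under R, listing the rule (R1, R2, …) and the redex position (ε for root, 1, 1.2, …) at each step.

cons(cons(s(a), s(a)), cons(a, s(a)))

1. cons(g(a, cons(g(cons(cons(a, g(a, b)), g(a, b)), s(a)), g(g(a, cons(cons(a, b), b)), s(a)))), cons(a, s(a)))  →  cons(cons(g(cons(cons(a, g(a, b)), g(a, b)), s(a)), g(g(a, cons(cons(a, b), b)), s(a))), cons(a, s(a)))   [R5 at 1]
2. cons(cons(g(cons(cons(a, g(a, b)), g(a, b)), s(a)), g(g(a, cons(cons(a, b), b)), s(a))), cons(a, s(a)))  →  cons(cons(g(cons(cons(a, b), g(a, b)), s(a)), g(g(a, cons(cons(a, b), b)), s(a))), cons(a, s(a)))   [R5 at 1.1.1.1.2]
3. cons(cons(g(cons(cons(a, b), g(a, b)), s(a)), g(g(a, cons(cons(a, b), b)), s(a))), cons(a, s(a)))  →  cons(cons(g(cons(cons(a, b), b), s(a)), g(g(a, cons(cons(a, b), b)), s(a))), cons(a, s(a)))   [R5 at 1.1.1.2]
4. cons(cons(g(cons(cons(a, b), b), s(a)), g(g(a, cons(cons(a, b), b)), s(a))), cons(a, s(a)))  →  cons(cons(s(a), g(g(a, cons(cons(a, b), b)), s(a))), cons(a, s(a)))   [R1 at 1.1]
5. cons(cons(s(a), g(g(a, cons(cons(a, b), b)), s(a))), cons(a, s(a)))  →  cons(cons(s(a), g(cons(cons(a, b), b), s(a))), cons(a, s(a)))   [R5 at 1.2.1]
6. cons(cons(s(a), g(cons(cons(a, b), b), s(a))), cons(a, s(a)))  →  cons(cons(s(a), s(a)), cons(a, s(a)))   [R1 at 1.2]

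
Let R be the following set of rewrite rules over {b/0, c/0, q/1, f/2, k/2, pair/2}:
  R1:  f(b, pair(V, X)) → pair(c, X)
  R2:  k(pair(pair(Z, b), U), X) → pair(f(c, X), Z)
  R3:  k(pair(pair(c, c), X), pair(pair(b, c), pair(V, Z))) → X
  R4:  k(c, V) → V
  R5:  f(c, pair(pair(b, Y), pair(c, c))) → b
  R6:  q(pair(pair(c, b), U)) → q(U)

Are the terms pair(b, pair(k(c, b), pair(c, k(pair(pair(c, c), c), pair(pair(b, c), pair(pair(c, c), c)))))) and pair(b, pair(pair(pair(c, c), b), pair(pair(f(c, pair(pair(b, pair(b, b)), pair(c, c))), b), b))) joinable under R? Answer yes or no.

Reduce t₁ = pair(b, pair(k(c, b), pair(c, k(pair(pair(c, c), c), pair(pair(b, c), pair(pair(c, c), c)))))):
1. pair(b, pair(k(c, b), pair(c, k(pair(pair(c, c), c), pair(pair(b, c), pair(pair(c, c), c))))))  →  pair(b, pair(b, pair(c, k(pair(pair(c, c), c), pair(pair(b, c), pair(pair(c, c), c))))))   [R4 at 2.1]
2. pair(b, pair(b, pair(c, k(pair(pair(c, c), c), pair(pair(b, c), pair(pair(c, c), c))))))  →  pair(b, pair(b, pair(c, c)))   [R3 at 2.2.2]

Reduce t₂ = pair(b, pair(pair(pair(c, c), b), pair(pair(f(c, pair(pair(b, pair(b, b)), pair(c, c))), b), b))):
1. pair(b, pair(pair(pair(c, c), b), pair(pair(f(c, pair(pair(b, pair(b, b)), pair(c, c))), b), b)))  →  pair(b, pair(pair(pair(c, c), b), pair(pair(b, b), b)))   [R5 at 2.2.1.1]

no — NF(t₁) = pair(b, pair(b, pair(c, c))), NF(t₂) = pair(b, pair(pair(pair(c, c), b), pair(pair(b, b), b)))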